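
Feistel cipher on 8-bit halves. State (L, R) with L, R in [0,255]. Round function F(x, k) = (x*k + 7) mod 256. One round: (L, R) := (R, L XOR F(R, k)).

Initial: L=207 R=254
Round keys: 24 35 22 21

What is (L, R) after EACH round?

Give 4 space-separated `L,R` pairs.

Round 1 (k=24): L=254 R=24
Round 2 (k=35): L=24 R=177
Round 3 (k=22): L=177 R=37
Round 4 (k=21): L=37 R=161

Answer: 254,24 24,177 177,37 37,161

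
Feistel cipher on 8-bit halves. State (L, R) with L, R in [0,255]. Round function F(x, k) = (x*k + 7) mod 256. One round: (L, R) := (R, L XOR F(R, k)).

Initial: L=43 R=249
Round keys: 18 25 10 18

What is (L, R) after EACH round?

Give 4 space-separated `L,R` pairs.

Round 1 (k=18): L=249 R=162
Round 2 (k=25): L=162 R=32
Round 3 (k=10): L=32 R=229
Round 4 (k=18): L=229 R=1

Answer: 249,162 162,32 32,229 229,1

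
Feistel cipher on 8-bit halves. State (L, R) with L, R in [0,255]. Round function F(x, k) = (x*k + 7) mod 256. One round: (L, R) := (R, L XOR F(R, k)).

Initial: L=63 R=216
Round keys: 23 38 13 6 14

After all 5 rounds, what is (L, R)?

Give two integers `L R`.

Answer: 188 37

Derivation:
Round 1 (k=23): L=216 R=80
Round 2 (k=38): L=80 R=63
Round 3 (k=13): L=63 R=106
Round 4 (k=6): L=106 R=188
Round 5 (k=14): L=188 R=37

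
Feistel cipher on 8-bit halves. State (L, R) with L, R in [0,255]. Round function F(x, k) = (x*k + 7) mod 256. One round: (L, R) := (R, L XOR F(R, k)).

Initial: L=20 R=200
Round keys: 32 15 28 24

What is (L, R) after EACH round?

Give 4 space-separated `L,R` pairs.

Round 1 (k=32): L=200 R=19
Round 2 (k=15): L=19 R=236
Round 3 (k=28): L=236 R=196
Round 4 (k=24): L=196 R=139

Answer: 200,19 19,236 236,196 196,139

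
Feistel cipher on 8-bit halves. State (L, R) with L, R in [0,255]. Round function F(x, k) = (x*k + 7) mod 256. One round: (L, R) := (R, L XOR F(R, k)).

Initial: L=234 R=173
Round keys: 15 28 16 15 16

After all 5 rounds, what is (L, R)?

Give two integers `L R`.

Round 1 (k=15): L=173 R=192
Round 2 (k=28): L=192 R=170
Round 3 (k=16): L=170 R=103
Round 4 (k=15): L=103 R=186
Round 5 (k=16): L=186 R=192

Answer: 186 192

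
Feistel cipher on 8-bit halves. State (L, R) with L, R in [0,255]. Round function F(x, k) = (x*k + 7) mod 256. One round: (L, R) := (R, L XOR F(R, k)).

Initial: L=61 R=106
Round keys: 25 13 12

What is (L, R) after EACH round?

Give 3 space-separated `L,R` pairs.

Answer: 106,92 92,217 217,111

Derivation:
Round 1 (k=25): L=106 R=92
Round 2 (k=13): L=92 R=217
Round 3 (k=12): L=217 R=111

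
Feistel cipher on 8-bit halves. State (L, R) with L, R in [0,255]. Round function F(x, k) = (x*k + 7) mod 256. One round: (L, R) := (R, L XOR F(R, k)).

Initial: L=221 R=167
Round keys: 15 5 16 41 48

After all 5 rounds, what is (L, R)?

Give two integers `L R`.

Round 1 (k=15): L=167 R=13
Round 2 (k=5): L=13 R=239
Round 3 (k=16): L=239 R=250
Round 4 (k=41): L=250 R=254
Round 5 (k=48): L=254 R=93

Answer: 254 93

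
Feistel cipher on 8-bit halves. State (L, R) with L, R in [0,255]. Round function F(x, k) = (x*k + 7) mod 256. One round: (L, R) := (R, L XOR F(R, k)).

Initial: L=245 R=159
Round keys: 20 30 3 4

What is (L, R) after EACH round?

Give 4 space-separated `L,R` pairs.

Round 1 (k=20): L=159 R=134
Round 2 (k=30): L=134 R=36
Round 3 (k=3): L=36 R=245
Round 4 (k=4): L=245 R=255

Answer: 159,134 134,36 36,245 245,255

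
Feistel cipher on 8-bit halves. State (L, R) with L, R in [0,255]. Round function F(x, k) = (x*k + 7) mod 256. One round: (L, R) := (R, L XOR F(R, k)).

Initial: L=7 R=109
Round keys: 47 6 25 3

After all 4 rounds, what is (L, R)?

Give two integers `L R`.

Round 1 (k=47): L=109 R=13
Round 2 (k=6): L=13 R=56
Round 3 (k=25): L=56 R=114
Round 4 (k=3): L=114 R=101

Answer: 114 101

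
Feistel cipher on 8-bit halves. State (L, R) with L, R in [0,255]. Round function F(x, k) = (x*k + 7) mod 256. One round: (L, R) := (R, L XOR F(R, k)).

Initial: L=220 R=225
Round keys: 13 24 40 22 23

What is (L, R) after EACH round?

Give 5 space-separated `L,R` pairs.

Round 1 (k=13): L=225 R=168
Round 2 (k=24): L=168 R=38
Round 3 (k=40): L=38 R=95
Round 4 (k=22): L=95 R=23
Round 5 (k=23): L=23 R=71

Answer: 225,168 168,38 38,95 95,23 23,71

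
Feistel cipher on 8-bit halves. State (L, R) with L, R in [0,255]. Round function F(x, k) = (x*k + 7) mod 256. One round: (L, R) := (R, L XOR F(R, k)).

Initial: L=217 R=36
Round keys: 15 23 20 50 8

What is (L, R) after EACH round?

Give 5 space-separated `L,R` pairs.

Round 1 (k=15): L=36 R=250
Round 2 (k=23): L=250 R=89
Round 3 (k=20): L=89 R=1
Round 4 (k=50): L=1 R=96
Round 5 (k=8): L=96 R=6

Answer: 36,250 250,89 89,1 1,96 96,6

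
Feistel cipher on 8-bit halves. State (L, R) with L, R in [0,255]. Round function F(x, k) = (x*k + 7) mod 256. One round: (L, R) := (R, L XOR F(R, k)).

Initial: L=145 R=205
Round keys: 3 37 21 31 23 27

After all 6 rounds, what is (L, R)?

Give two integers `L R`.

Answer: 199 161

Derivation:
Round 1 (k=3): L=205 R=255
Round 2 (k=37): L=255 R=47
Round 3 (k=21): L=47 R=29
Round 4 (k=31): L=29 R=165
Round 5 (k=23): L=165 R=199
Round 6 (k=27): L=199 R=161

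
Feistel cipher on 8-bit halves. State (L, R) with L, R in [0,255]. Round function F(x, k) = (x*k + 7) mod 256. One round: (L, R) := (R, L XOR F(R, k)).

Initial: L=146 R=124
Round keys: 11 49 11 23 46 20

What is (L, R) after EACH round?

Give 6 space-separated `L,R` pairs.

Round 1 (k=11): L=124 R=201
Round 2 (k=49): L=201 R=252
Round 3 (k=11): L=252 R=18
Round 4 (k=23): L=18 R=89
Round 5 (k=46): L=89 R=23
Round 6 (k=20): L=23 R=138

Answer: 124,201 201,252 252,18 18,89 89,23 23,138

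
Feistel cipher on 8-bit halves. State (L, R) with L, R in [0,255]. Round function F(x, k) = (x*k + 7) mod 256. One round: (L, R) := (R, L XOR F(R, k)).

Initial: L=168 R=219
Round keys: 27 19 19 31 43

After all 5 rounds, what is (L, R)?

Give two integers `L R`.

Answer: 136 196

Derivation:
Round 1 (k=27): L=219 R=136
Round 2 (k=19): L=136 R=196
Round 3 (k=19): L=196 R=27
Round 4 (k=31): L=27 R=136
Round 5 (k=43): L=136 R=196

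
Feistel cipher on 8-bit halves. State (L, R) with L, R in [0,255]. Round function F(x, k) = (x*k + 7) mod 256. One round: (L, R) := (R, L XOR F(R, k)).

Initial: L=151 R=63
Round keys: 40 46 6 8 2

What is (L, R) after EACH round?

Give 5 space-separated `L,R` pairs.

Round 1 (k=40): L=63 R=72
Round 2 (k=46): L=72 R=200
Round 3 (k=6): L=200 R=255
Round 4 (k=8): L=255 R=55
Round 5 (k=2): L=55 R=138

Answer: 63,72 72,200 200,255 255,55 55,138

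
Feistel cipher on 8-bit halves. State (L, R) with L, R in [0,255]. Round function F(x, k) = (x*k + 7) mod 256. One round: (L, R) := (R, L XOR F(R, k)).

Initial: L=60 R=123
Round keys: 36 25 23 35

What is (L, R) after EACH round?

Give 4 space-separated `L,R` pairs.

Answer: 123,111 111,165 165,181 181,99

Derivation:
Round 1 (k=36): L=123 R=111
Round 2 (k=25): L=111 R=165
Round 3 (k=23): L=165 R=181
Round 4 (k=35): L=181 R=99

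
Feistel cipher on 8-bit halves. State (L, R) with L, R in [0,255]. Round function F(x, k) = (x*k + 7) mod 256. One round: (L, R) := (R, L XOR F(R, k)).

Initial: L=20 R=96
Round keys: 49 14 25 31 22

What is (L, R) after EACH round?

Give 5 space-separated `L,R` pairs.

Answer: 96,115 115,49 49,163 163,245 245,182

Derivation:
Round 1 (k=49): L=96 R=115
Round 2 (k=14): L=115 R=49
Round 3 (k=25): L=49 R=163
Round 4 (k=31): L=163 R=245
Round 5 (k=22): L=245 R=182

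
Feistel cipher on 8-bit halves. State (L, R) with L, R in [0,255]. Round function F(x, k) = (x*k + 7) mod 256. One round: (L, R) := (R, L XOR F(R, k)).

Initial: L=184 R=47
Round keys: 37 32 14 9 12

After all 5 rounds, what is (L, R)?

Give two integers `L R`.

Round 1 (k=37): L=47 R=106
Round 2 (k=32): L=106 R=104
Round 3 (k=14): L=104 R=221
Round 4 (k=9): L=221 R=164
Round 5 (k=12): L=164 R=106

Answer: 164 106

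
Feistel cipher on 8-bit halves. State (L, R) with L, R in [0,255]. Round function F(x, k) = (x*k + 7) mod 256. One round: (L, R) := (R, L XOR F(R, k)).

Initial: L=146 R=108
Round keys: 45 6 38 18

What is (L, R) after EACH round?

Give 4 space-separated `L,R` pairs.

Answer: 108,145 145,1 1,188 188,62

Derivation:
Round 1 (k=45): L=108 R=145
Round 2 (k=6): L=145 R=1
Round 3 (k=38): L=1 R=188
Round 4 (k=18): L=188 R=62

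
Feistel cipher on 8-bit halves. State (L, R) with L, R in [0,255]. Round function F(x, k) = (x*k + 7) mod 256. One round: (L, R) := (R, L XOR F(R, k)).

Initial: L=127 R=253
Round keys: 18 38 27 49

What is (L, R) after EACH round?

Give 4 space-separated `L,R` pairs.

Round 1 (k=18): L=253 R=174
Round 2 (k=38): L=174 R=38
Round 3 (k=27): L=38 R=167
Round 4 (k=49): L=167 R=216

Answer: 253,174 174,38 38,167 167,216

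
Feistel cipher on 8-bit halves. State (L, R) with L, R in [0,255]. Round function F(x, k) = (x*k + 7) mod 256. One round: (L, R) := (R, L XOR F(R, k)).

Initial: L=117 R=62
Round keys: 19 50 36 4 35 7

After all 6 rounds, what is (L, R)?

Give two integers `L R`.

Round 1 (k=19): L=62 R=212
Round 2 (k=50): L=212 R=81
Round 3 (k=36): L=81 R=191
Round 4 (k=4): L=191 R=82
Round 5 (k=35): L=82 R=130
Round 6 (k=7): L=130 R=199

Answer: 130 199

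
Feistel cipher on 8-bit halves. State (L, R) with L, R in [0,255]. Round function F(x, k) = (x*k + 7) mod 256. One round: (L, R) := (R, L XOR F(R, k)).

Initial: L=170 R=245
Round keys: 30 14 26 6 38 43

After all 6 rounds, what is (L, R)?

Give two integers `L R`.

Answer: 161 153

Derivation:
Round 1 (k=30): L=245 R=23
Round 2 (k=14): L=23 R=188
Round 3 (k=26): L=188 R=8
Round 4 (k=6): L=8 R=139
Round 5 (k=38): L=139 R=161
Round 6 (k=43): L=161 R=153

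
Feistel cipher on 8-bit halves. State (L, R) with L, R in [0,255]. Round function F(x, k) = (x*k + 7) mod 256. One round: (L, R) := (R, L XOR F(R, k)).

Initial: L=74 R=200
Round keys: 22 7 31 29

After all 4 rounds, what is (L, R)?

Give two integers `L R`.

Answer: 240 141

Derivation:
Round 1 (k=22): L=200 R=125
Round 2 (k=7): L=125 R=186
Round 3 (k=31): L=186 R=240
Round 4 (k=29): L=240 R=141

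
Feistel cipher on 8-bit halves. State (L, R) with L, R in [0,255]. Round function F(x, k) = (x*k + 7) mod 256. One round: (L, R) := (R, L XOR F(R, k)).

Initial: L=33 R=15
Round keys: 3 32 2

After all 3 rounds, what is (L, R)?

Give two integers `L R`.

Answer: 168 66

Derivation:
Round 1 (k=3): L=15 R=21
Round 2 (k=32): L=21 R=168
Round 3 (k=2): L=168 R=66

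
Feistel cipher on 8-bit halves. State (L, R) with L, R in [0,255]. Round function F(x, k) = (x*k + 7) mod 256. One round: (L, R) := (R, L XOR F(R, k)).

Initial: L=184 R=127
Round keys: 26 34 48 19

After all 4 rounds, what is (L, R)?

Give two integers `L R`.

Round 1 (k=26): L=127 R=85
Round 2 (k=34): L=85 R=46
Round 3 (k=48): L=46 R=242
Round 4 (k=19): L=242 R=211

Answer: 242 211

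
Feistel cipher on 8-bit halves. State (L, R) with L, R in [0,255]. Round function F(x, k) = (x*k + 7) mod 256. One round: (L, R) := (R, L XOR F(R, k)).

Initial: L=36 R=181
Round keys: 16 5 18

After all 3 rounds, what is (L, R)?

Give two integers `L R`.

Answer: 243 110

Derivation:
Round 1 (k=16): L=181 R=115
Round 2 (k=5): L=115 R=243
Round 3 (k=18): L=243 R=110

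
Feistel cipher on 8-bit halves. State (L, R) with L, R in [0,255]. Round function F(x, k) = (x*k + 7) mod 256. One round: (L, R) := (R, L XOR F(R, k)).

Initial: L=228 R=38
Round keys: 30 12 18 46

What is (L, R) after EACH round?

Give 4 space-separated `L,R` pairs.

Round 1 (k=30): L=38 R=159
Round 2 (k=12): L=159 R=93
Round 3 (k=18): L=93 R=14
Round 4 (k=46): L=14 R=214

Answer: 38,159 159,93 93,14 14,214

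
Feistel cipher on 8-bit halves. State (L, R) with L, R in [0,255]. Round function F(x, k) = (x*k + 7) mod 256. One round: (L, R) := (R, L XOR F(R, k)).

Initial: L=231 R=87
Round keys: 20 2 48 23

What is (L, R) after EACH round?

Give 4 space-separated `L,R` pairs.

Answer: 87,52 52,56 56,179 179,36

Derivation:
Round 1 (k=20): L=87 R=52
Round 2 (k=2): L=52 R=56
Round 3 (k=48): L=56 R=179
Round 4 (k=23): L=179 R=36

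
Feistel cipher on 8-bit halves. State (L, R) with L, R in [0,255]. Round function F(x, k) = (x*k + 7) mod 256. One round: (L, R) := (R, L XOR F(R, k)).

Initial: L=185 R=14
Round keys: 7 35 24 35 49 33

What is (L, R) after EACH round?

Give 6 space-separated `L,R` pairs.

Round 1 (k=7): L=14 R=208
Round 2 (k=35): L=208 R=121
Round 3 (k=24): L=121 R=143
Round 4 (k=35): L=143 R=237
Round 5 (k=49): L=237 R=235
Round 6 (k=33): L=235 R=191

Answer: 14,208 208,121 121,143 143,237 237,235 235,191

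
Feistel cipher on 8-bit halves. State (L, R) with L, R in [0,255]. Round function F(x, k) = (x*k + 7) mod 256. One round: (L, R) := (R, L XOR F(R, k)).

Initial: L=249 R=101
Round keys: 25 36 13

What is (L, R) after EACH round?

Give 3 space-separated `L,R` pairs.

Answer: 101,29 29,126 126,112

Derivation:
Round 1 (k=25): L=101 R=29
Round 2 (k=36): L=29 R=126
Round 3 (k=13): L=126 R=112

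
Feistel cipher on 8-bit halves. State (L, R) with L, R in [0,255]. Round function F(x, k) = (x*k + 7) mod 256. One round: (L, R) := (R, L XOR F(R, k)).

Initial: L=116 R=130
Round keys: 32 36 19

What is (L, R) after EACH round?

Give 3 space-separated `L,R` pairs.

Round 1 (k=32): L=130 R=51
Round 2 (k=36): L=51 R=177
Round 3 (k=19): L=177 R=25

Answer: 130,51 51,177 177,25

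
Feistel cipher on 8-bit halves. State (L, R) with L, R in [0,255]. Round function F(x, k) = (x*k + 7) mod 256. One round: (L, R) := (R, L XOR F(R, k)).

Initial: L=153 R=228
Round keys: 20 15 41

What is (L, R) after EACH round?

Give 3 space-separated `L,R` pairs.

Answer: 228,78 78,125 125,66

Derivation:
Round 1 (k=20): L=228 R=78
Round 2 (k=15): L=78 R=125
Round 3 (k=41): L=125 R=66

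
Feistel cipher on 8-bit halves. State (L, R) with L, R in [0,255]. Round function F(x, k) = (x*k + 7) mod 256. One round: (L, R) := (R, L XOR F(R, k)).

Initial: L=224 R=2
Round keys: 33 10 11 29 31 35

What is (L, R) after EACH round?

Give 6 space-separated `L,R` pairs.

Round 1 (k=33): L=2 R=169
Round 2 (k=10): L=169 R=163
Round 3 (k=11): L=163 R=161
Round 4 (k=29): L=161 R=231
Round 5 (k=31): L=231 R=161
Round 6 (k=35): L=161 R=237

Answer: 2,169 169,163 163,161 161,231 231,161 161,237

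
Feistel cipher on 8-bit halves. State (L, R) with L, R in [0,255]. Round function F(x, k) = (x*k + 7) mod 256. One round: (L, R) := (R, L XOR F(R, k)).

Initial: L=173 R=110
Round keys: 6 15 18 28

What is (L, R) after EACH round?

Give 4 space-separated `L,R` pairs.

Round 1 (k=6): L=110 R=54
Round 2 (k=15): L=54 R=95
Round 3 (k=18): L=95 R=131
Round 4 (k=28): L=131 R=4

Answer: 110,54 54,95 95,131 131,4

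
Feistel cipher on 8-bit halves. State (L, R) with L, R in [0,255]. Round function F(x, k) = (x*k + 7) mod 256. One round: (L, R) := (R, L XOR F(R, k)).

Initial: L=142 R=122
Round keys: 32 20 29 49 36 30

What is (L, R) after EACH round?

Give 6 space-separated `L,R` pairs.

Answer: 122,201 201,193 193,45 45,101 101,22 22,254

Derivation:
Round 1 (k=32): L=122 R=201
Round 2 (k=20): L=201 R=193
Round 3 (k=29): L=193 R=45
Round 4 (k=49): L=45 R=101
Round 5 (k=36): L=101 R=22
Round 6 (k=30): L=22 R=254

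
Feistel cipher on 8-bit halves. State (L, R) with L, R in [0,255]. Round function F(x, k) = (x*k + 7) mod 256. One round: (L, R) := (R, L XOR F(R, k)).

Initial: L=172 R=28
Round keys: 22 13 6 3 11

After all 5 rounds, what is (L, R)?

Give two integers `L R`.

Round 1 (k=22): L=28 R=195
Round 2 (k=13): L=195 R=242
Round 3 (k=6): L=242 R=112
Round 4 (k=3): L=112 R=165
Round 5 (k=11): L=165 R=110

Answer: 165 110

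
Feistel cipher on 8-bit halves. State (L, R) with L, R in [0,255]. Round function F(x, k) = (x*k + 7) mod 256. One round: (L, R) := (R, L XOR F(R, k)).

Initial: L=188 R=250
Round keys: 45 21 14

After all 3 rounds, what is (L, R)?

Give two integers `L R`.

Answer: 74 86

Derivation:
Round 1 (k=45): L=250 R=69
Round 2 (k=21): L=69 R=74
Round 3 (k=14): L=74 R=86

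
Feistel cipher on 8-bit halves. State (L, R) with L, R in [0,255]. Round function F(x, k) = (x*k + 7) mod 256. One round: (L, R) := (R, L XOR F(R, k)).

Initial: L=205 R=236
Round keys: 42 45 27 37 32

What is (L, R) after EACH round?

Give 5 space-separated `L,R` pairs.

Round 1 (k=42): L=236 R=114
Round 2 (k=45): L=114 R=253
Round 3 (k=27): L=253 R=196
Round 4 (k=37): L=196 R=166
Round 5 (k=32): L=166 R=3

Answer: 236,114 114,253 253,196 196,166 166,3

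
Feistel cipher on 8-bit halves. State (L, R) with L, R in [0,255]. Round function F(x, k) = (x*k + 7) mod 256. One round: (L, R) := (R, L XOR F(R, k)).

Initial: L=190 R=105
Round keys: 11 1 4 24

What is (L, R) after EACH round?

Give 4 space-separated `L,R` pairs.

Answer: 105,52 52,82 82,123 123,221

Derivation:
Round 1 (k=11): L=105 R=52
Round 2 (k=1): L=52 R=82
Round 3 (k=4): L=82 R=123
Round 4 (k=24): L=123 R=221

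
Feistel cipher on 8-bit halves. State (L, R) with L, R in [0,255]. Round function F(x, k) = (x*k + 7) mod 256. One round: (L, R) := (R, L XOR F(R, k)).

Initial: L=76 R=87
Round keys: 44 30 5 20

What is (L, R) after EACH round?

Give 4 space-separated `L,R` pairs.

Answer: 87,183 183,46 46,90 90,33

Derivation:
Round 1 (k=44): L=87 R=183
Round 2 (k=30): L=183 R=46
Round 3 (k=5): L=46 R=90
Round 4 (k=20): L=90 R=33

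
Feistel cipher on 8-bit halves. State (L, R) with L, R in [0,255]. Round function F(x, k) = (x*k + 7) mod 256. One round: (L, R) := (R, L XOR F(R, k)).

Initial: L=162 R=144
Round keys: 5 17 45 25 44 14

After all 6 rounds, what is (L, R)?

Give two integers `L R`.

Answer: 117 236

Derivation:
Round 1 (k=5): L=144 R=117
Round 2 (k=17): L=117 R=92
Round 3 (k=45): L=92 R=70
Round 4 (k=25): L=70 R=129
Round 5 (k=44): L=129 R=117
Round 6 (k=14): L=117 R=236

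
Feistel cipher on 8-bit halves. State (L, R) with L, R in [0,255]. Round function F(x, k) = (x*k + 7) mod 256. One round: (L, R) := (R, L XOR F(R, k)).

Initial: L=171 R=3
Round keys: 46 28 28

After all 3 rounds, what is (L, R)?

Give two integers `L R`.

Answer: 92 45

Derivation:
Round 1 (k=46): L=3 R=58
Round 2 (k=28): L=58 R=92
Round 3 (k=28): L=92 R=45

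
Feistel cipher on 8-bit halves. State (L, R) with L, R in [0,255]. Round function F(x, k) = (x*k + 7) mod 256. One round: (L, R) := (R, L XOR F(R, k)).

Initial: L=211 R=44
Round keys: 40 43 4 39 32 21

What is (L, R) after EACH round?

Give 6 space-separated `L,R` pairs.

Answer: 44,52 52,239 239,247 247,71 71,16 16,16

Derivation:
Round 1 (k=40): L=44 R=52
Round 2 (k=43): L=52 R=239
Round 3 (k=4): L=239 R=247
Round 4 (k=39): L=247 R=71
Round 5 (k=32): L=71 R=16
Round 6 (k=21): L=16 R=16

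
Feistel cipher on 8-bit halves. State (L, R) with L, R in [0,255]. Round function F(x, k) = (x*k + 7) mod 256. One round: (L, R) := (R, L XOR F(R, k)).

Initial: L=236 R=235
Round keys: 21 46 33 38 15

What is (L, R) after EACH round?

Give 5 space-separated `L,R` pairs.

Round 1 (k=21): L=235 R=162
Round 2 (k=46): L=162 R=200
Round 3 (k=33): L=200 R=109
Round 4 (k=38): L=109 R=253
Round 5 (k=15): L=253 R=183

Answer: 235,162 162,200 200,109 109,253 253,183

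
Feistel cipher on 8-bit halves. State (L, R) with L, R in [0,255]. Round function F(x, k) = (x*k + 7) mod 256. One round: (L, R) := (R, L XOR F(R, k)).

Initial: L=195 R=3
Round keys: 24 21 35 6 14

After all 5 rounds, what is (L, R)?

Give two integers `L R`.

Answer: 201 14

Derivation:
Round 1 (k=24): L=3 R=140
Round 2 (k=21): L=140 R=128
Round 3 (k=35): L=128 R=11
Round 4 (k=6): L=11 R=201
Round 5 (k=14): L=201 R=14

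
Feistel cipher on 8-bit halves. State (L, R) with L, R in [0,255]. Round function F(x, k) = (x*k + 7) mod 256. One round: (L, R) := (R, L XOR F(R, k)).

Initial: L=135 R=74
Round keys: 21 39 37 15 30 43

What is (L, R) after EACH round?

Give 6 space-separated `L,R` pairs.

Answer: 74,158 158,83 83,152 152,188 188,151 151,216

Derivation:
Round 1 (k=21): L=74 R=158
Round 2 (k=39): L=158 R=83
Round 3 (k=37): L=83 R=152
Round 4 (k=15): L=152 R=188
Round 5 (k=30): L=188 R=151
Round 6 (k=43): L=151 R=216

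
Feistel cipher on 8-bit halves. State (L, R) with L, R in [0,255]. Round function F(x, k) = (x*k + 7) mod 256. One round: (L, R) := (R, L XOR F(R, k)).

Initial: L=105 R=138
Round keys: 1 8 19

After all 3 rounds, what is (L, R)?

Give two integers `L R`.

Round 1 (k=1): L=138 R=248
Round 2 (k=8): L=248 R=77
Round 3 (k=19): L=77 R=70

Answer: 77 70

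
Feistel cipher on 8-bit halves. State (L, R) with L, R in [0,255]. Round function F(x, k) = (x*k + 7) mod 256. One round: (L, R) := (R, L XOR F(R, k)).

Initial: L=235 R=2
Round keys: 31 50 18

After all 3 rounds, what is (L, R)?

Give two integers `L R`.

Answer: 1 183

Derivation:
Round 1 (k=31): L=2 R=174
Round 2 (k=50): L=174 R=1
Round 3 (k=18): L=1 R=183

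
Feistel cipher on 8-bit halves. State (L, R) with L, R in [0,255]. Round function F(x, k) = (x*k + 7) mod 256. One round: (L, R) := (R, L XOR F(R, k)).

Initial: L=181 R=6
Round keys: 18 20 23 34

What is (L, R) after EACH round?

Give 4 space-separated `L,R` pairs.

Answer: 6,198 198,121 121,32 32,62

Derivation:
Round 1 (k=18): L=6 R=198
Round 2 (k=20): L=198 R=121
Round 3 (k=23): L=121 R=32
Round 4 (k=34): L=32 R=62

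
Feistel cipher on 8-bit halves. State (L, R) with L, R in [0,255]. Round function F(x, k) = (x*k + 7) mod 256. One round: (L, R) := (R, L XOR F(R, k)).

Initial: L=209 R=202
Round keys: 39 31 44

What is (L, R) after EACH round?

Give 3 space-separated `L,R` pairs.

Answer: 202,28 28,161 161,175

Derivation:
Round 1 (k=39): L=202 R=28
Round 2 (k=31): L=28 R=161
Round 3 (k=44): L=161 R=175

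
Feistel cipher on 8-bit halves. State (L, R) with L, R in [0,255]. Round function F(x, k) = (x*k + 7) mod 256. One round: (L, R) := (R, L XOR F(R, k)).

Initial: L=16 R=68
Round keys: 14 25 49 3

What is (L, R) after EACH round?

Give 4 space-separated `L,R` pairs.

Answer: 68,175 175,90 90,238 238,139

Derivation:
Round 1 (k=14): L=68 R=175
Round 2 (k=25): L=175 R=90
Round 3 (k=49): L=90 R=238
Round 4 (k=3): L=238 R=139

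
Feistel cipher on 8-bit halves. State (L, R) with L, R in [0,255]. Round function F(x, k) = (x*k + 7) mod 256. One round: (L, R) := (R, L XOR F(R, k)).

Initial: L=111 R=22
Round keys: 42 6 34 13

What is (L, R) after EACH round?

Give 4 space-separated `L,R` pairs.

Answer: 22,204 204,217 217,21 21,193

Derivation:
Round 1 (k=42): L=22 R=204
Round 2 (k=6): L=204 R=217
Round 3 (k=34): L=217 R=21
Round 4 (k=13): L=21 R=193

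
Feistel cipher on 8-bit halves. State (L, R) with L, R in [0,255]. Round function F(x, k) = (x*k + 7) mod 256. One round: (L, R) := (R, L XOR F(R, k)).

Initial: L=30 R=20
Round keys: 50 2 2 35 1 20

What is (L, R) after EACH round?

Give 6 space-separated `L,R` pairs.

Answer: 20,241 241,253 253,240 240,42 42,193 193,49

Derivation:
Round 1 (k=50): L=20 R=241
Round 2 (k=2): L=241 R=253
Round 3 (k=2): L=253 R=240
Round 4 (k=35): L=240 R=42
Round 5 (k=1): L=42 R=193
Round 6 (k=20): L=193 R=49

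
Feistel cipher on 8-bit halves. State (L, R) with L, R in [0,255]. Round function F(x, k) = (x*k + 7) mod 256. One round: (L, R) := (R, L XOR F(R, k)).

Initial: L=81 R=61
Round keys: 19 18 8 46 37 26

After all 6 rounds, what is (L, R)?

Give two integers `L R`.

Answer: 218 244

Derivation:
Round 1 (k=19): L=61 R=223
Round 2 (k=18): L=223 R=136
Round 3 (k=8): L=136 R=152
Round 4 (k=46): L=152 R=223
Round 5 (k=37): L=223 R=218
Round 6 (k=26): L=218 R=244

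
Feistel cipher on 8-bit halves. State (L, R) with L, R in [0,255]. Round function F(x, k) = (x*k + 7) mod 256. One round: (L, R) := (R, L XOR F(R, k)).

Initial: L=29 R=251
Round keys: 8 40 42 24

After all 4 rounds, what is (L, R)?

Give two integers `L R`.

Answer: 253 19

Derivation:
Round 1 (k=8): L=251 R=194
Round 2 (k=40): L=194 R=172
Round 3 (k=42): L=172 R=253
Round 4 (k=24): L=253 R=19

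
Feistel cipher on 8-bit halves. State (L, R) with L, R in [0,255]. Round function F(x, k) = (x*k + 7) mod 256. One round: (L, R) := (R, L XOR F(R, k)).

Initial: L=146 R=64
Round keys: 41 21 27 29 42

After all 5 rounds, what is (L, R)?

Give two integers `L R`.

Round 1 (k=41): L=64 R=213
Round 2 (k=21): L=213 R=192
Round 3 (k=27): L=192 R=146
Round 4 (k=29): L=146 R=81
Round 5 (k=42): L=81 R=195

Answer: 81 195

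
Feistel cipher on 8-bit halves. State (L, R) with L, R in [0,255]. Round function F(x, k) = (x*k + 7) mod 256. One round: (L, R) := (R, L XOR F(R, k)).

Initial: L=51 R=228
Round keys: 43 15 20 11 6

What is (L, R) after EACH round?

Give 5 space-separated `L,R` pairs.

Answer: 228,96 96,67 67,35 35,203 203,234

Derivation:
Round 1 (k=43): L=228 R=96
Round 2 (k=15): L=96 R=67
Round 3 (k=20): L=67 R=35
Round 4 (k=11): L=35 R=203
Round 5 (k=6): L=203 R=234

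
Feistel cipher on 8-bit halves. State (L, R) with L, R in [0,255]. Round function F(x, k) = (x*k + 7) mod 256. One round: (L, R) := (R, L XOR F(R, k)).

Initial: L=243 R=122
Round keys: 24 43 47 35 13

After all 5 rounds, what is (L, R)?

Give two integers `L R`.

Answer: 76 9

Derivation:
Round 1 (k=24): L=122 R=132
Round 2 (k=43): L=132 R=73
Round 3 (k=47): L=73 R=234
Round 4 (k=35): L=234 R=76
Round 5 (k=13): L=76 R=9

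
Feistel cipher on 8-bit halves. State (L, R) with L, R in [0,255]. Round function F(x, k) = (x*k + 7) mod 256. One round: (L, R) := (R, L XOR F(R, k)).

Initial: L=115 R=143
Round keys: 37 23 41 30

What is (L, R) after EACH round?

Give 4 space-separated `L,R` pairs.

Answer: 143,193 193,209 209,65 65,116

Derivation:
Round 1 (k=37): L=143 R=193
Round 2 (k=23): L=193 R=209
Round 3 (k=41): L=209 R=65
Round 4 (k=30): L=65 R=116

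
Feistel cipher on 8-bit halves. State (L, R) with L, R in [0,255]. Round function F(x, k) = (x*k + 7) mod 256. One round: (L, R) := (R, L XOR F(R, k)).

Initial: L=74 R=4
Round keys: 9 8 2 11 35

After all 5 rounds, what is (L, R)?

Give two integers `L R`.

Round 1 (k=9): L=4 R=97
Round 2 (k=8): L=97 R=11
Round 3 (k=2): L=11 R=124
Round 4 (k=11): L=124 R=80
Round 5 (k=35): L=80 R=139

Answer: 80 139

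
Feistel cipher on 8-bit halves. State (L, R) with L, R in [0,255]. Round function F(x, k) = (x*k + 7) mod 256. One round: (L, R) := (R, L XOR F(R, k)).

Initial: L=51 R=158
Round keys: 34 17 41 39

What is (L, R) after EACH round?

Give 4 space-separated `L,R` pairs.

Answer: 158,48 48,169 169,40 40,182

Derivation:
Round 1 (k=34): L=158 R=48
Round 2 (k=17): L=48 R=169
Round 3 (k=41): L=169 R=40
Round 4 (k=39): L=40 R=182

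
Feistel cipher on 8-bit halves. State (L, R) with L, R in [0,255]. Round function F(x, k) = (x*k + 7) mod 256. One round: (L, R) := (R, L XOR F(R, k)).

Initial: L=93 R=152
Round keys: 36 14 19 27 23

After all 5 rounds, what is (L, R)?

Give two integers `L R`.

Round 1 (k=36): L=152 R=58
Round 2 (k=14): L=58 R=171
Round 3 (k=19): L=171 R=130
Round 4 (k=27): L=130 R=22
Round 5 (k=23): L=22 R=131

Answer: 22 131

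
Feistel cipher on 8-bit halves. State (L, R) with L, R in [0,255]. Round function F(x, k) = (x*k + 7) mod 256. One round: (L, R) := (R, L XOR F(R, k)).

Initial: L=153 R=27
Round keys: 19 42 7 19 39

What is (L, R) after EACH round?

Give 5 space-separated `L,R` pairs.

Answer: 27,145 145,202 202,28 28,209 209,194

Derivation:
Round 1 (k=19): L=27 R=145
Round 2 (k=42): L=145 R=202
Round 3 (k=7): L=202 R=28
Round 4 (k=19): L=28 R=209
Round 5 (k=39): L=209 R=194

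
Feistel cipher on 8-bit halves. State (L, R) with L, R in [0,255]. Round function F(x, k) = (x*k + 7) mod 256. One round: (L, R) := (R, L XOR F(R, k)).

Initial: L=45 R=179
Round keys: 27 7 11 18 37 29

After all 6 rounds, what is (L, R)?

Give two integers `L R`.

Round 1 (k=27): L=179 R=197
Round 2 (k=7): L=197 R=217
Round 3 (k=11): L=217 R=159
Round 4 (k=18): L=159 R=236
Round 5 (k=37): L=236 R=188
Round 6 (k=29): L=188 R=191

Answer: 188 191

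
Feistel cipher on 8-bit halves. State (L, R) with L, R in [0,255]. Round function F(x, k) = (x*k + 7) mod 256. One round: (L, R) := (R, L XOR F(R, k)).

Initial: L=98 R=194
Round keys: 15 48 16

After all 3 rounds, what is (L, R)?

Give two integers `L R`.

Round 1 (k=15): L=194 R=7
Round 2 (k=48): L=7 R=149
Round 3 (k=16): L=149 R=80

Answer: 149 80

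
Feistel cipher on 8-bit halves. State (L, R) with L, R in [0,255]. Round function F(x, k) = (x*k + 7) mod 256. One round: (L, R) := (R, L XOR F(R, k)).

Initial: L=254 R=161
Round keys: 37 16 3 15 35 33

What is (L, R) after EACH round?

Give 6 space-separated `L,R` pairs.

Answer: 161,178 178,134 134,43 43,10 10,78 78,31

Derivation:
Round 1 (k=37): L=161 R=178
Round 2 (k=16): L=178 R=134
Round 3 (k=3): L=134 R=43
Round 4 (k=15): L=43 R=10
Round 5 (k=35): L=10 R=78
Round 6 (k=33): L=78 R=31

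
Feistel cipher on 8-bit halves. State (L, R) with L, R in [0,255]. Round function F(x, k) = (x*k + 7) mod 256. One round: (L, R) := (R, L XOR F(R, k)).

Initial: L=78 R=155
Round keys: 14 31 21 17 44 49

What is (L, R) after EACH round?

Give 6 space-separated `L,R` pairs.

Round 1 (k=14): L=155 R=207
Round 2 (k=31): L=207 R=131
Round 3 (k=21): L=131 R=9
Round 4 (k=17): L=9 R=35
Round 5 (k=44): L=35 R=2
Round 6 (k=49): L=2 R=74

Answer: 155,207 207,131 131,9 9,35 35,2 2,74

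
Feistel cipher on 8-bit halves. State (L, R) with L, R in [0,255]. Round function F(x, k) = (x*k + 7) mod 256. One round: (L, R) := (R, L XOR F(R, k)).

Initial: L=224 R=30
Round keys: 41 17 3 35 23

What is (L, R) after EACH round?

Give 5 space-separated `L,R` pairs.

Answer: 30,53 53,146 146,136 136,13 13,186

Derivation:
Round 1 (k=41): L=30 R=53
Round 2 (k=17): L=53 R=146
Round 3 (k=3): L=146 R=136
Round 4 (k=35): L=136 R=13
Round 5 (k=23): L=13 R=186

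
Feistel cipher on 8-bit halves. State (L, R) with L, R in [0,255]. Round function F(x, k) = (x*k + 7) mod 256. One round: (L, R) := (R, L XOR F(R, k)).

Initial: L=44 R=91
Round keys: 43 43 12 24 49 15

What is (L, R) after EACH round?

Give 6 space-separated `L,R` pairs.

Round 1 (k=43): L=91 R=124
Round 2 (k=43): L=124 R=128
Round 3 (k=12): L=128 R=123
Round 4 (k=24): L=123 R=15
Round 5 (k=49): L=15 R=157
Round 6 (k=15): L=157 R=53

Answer: 91,124 124,128 128,123 123,15 15,157 157,53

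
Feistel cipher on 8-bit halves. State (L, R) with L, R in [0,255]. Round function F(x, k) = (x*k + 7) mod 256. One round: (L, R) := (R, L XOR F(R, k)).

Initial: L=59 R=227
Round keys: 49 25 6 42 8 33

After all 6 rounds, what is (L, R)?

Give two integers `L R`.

Round 1 (k=49): L=227 R=65
Round 2 (k=25): L=65 R=131
Round 3 (k=6): L=131 R=88
Round 4 (k=42): L=88 R=244
Round 5 (k=8): L=244 R=255
Round 6 (k=33): L=255 R=18

Answer: 255 18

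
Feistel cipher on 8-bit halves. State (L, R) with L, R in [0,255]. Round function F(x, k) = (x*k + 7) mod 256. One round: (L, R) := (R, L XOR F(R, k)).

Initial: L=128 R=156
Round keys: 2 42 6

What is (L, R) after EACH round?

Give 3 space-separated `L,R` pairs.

Answer: 156,191 191,193 193,50

Derivation:
Round 1 (k=2): L=156 R=191
Round 2 (k=42): L=191 R=193
Round 3 (k=6): L=193 R=50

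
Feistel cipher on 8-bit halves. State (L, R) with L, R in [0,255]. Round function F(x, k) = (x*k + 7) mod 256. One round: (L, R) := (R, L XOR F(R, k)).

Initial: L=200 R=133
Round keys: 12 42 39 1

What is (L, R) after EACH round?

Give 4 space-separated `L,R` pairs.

Round 1 (k=12): L=133 R=139
Round 2 (k=42): L=139 R=80
Round 3 (k=39): L=80 R=188
Round 4 (k=1): L=188 R=147

Answer: 133,139 139,80 80,188 188,147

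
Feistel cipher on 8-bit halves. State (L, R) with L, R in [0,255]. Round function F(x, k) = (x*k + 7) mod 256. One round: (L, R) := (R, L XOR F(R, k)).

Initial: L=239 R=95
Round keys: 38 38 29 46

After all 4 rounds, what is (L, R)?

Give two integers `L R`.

Answer: 245 201

Derivation:
Round 1 (k=38): L=95 R=206
Round 2 (k=38): L=206 R=196
Round 3 (k=29): L=196 R=245
Round 4 (k=46): L=245 R=201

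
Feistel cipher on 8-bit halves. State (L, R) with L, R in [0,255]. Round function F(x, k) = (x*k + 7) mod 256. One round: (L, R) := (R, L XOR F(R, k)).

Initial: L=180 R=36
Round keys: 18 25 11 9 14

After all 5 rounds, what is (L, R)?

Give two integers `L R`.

Round 1 (k=18): L=36 R=59
Round 2 (k=25): L=59 R=238
Round 3 (k=11): L=238 R=122
Round 4 (k=9): L=122 R=191
Round 5 (k=14): L=191 R=3

Answer: 191 3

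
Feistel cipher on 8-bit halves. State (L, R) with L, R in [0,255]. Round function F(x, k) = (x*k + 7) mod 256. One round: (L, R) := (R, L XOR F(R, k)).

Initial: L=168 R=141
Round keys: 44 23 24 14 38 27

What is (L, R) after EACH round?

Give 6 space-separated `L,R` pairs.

Answer: 141,235 235,169 169,52 52,118 118,191 191,90

Derivation:
Round 1 (k=44): L=141 R=235
Round 2 (k=23): L=235 R=169
Round 3 (k=24): L=169 R=52
Round 4 (k=14): L=52 R=118
Round 5 (k=38): L=118 R=191
Round 6 (k=27): L=191 R=90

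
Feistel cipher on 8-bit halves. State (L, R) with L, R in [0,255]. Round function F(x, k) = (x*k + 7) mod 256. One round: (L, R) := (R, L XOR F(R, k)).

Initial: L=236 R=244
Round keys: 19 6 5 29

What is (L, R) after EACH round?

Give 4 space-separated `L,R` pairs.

Answer: 244,207 207,21 21,191 191,191

Derivation:
Round 1 (k=19): L=244 R=207
Round 2 (k=6): L=207 R=21
Round 3 (k=5): L=21 R=191
Round 4 (k=29): L=191 R=191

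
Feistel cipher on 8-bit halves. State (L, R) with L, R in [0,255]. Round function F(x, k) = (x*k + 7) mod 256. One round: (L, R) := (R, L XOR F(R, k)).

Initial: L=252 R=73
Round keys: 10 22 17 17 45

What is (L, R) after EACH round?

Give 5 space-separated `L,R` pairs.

Round 1 (k=10): L=73 R=29
Round 2 (k=22): L=29 R=204
Round 3 (k=17): L=204 R=142
Round 4 (k=17): L=142 R=185
Round 5 (k=45): L=185 R=2

Answer: 73,29 29,204 204,142 142,185 185,2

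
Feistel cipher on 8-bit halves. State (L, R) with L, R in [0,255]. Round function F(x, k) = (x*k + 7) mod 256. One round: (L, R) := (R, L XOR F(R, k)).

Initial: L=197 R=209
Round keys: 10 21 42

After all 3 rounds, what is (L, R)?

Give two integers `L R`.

Round 1 (k=10): L=209 R=244
Round 2 (k=21): L=244 R=218
Round 3 (k=42): L=218 R=63

Answer: 218 63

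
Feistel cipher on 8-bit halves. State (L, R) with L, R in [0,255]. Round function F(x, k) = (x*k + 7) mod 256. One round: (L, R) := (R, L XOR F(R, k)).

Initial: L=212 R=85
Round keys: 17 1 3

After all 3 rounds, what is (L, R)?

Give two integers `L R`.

Round 1 (k=17): L=85 R=120
Round 2 (k=1): L=120 R=42
Round 3 (k=3): L=42 R=253

Answer: 42 253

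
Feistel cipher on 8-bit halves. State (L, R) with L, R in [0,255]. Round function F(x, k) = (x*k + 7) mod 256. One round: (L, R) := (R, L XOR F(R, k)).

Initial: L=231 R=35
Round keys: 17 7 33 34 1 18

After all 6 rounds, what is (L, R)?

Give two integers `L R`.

Round 1 (k=17): L=35 R=189
Round 2 (k=7): L=189 R=17
Round 3 (k=33): L=17 R=133
Round 4 (k=34): L=133 R=160
Round 5 (k=1): L=160 R=34
Round 6 (k=18): L=34 R=203

Answer: 34 203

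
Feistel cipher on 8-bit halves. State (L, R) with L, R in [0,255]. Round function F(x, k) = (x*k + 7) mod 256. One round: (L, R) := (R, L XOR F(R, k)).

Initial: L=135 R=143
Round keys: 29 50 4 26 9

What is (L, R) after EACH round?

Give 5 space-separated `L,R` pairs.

Round 1 (k=29): L=143 R=189
Round 2 (k=50): L=189 R=126
Round 3 (k=4): L=126 R=66
Round 4 (k=26): L=66 R=197
Round 5 (k=9): L=197 R=182

Answer: 143,189 189,126 126,66 66,197 197,182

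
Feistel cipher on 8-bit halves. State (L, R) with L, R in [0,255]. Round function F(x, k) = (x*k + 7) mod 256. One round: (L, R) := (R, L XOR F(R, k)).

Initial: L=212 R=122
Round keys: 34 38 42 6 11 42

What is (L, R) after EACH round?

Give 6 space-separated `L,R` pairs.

Answer: 122,239 239,251 251,218 218,216 216,149 149,161

Derivation:
Round 1 (k=34): L=122 R=239
Round 2 (k=38): L=239 R=251
Round 3 (k=42): L=251 R=218
Round 4 (k=6): L=218 R=216
Round 5 (k=11): L=216 R=149
Round 6 (k=42): L=149 R=161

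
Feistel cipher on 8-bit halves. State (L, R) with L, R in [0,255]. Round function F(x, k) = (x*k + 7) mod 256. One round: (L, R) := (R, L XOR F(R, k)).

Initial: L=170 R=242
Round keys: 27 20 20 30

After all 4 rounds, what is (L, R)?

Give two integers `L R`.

Answer: 188 238

Derivation:
Round 1 (k=27): L=242 R=39
Round 2 (k=20): L=39 R=225
Round 3 (k=20): L=225 R=188
Round 4 (k=30): L=188 R=238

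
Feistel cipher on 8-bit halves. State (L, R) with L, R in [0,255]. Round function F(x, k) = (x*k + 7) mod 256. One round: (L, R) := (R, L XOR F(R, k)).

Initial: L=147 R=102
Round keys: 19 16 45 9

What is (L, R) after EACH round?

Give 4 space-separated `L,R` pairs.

Round 1 (k=19): L=102 R=10
Round 2 (k=16): L=10 R=193
Round 3 (k=45): L=193 R=254
Round 4 (k=9): L=254 R=52

Answer: 102,10 10,193 193,254 254,52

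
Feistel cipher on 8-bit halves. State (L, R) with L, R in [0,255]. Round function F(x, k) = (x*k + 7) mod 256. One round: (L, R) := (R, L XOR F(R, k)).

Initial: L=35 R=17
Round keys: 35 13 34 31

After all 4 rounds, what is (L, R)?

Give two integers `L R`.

Round 1 (k=35): L=17 R=121
Round 2 (k=13): L=121 R=61
Round 3 (k=34): L=61 R=88
Round 4 (k=31): L=88 R=146

Answer: 88 146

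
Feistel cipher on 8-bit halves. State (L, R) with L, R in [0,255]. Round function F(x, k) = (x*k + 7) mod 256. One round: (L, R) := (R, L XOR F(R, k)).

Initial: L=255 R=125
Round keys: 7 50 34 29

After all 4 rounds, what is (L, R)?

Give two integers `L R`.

Round 1 (k=7): L=125 R=141
Round 2 (k=50): L=141 R=236
Round 3 (k=34): L=236 R=210
Round 4 (k=29): L=210 R=61

Answer: 210 61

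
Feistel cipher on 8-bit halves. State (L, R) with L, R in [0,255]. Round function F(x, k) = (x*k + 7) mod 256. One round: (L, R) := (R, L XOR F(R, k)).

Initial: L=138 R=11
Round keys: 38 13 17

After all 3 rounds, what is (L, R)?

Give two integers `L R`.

Round 1 (k=38): L=11 R=35
Round 2 (k=13): L=35 R=197
Round 3 (k=17): L=197 R=63

Answer: 197 63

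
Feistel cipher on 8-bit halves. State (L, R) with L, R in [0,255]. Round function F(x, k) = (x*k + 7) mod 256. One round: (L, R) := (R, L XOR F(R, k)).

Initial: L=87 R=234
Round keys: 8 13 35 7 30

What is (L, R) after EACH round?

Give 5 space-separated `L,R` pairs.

Answer: 234,0 0,237 237,110 110,228 228,209

Derivation:
Round 1 (k=8): L=234 R=0
Round 2 (k=13): L=0 R=237
Round 3 (k=35): L=237 R=110
Round 4 (k=7): L=110 R=228
Round 5 (k=30): L=228 R=209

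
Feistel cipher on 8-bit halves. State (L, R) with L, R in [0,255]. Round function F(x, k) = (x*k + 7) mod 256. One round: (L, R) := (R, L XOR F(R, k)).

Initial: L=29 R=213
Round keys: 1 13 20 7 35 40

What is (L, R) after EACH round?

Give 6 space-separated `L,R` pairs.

Answer: 213,193 193,1 1,218 218,252 252,161 161,211

Derivation:
Round 1 (k=1): L=213 R=193
Round 2 (k=13): L=193 R=1
Round 3 (k=20): L=1 R=218
Round 4 (k=7): L=218 R=252
Round 5 (k=35): L=252 R=161
Round 6 (k=40): L=161 R=211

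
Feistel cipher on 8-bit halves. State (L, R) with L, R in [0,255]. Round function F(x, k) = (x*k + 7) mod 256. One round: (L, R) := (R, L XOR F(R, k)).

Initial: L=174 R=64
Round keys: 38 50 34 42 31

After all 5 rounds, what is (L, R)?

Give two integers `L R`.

Round 1 (k=38): L=64 R=41
Round 2 (k=50): L=41 R=73
Round 3 (k=34): L=73 R=144
Round 4 (k=42): L=144 R=238
Round 5 (k=31): L=238 R=73

Answer: 238 73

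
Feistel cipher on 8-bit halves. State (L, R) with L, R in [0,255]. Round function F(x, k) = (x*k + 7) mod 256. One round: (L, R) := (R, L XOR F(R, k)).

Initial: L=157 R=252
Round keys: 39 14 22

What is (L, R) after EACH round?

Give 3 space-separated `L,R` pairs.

Round 1 (k=39): L=252 R=246
Round 2 (k=14): L=246 R=135
Round 3 (k=22): L=135 R=87

Answer: 252,246 246,135 135,87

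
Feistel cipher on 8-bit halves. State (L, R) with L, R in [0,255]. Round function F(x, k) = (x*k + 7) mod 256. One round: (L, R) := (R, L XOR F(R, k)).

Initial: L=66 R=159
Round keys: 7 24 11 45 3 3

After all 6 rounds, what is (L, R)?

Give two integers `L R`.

Answer: 130 5

Derivation:
Round 1 (k=7): L=159 R=34
Round 2 (k=24): L=34 R=168
Round 3 (k=11): L=168 R=29
Round 4 (k=45): L=29 R=136
Round 5 (k=3): L=136 R=130
Round 6 (k=3): L=130 R=5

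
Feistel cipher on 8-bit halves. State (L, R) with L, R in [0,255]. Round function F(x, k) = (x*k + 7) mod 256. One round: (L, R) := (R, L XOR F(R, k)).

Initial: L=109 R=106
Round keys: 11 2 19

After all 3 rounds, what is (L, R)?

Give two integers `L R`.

Round 1 (k=11): L=106 R=248
Round 2 (k=2): L=248 R=157
Round 3 (k=19): L=157 R=86

Answer: 157 86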